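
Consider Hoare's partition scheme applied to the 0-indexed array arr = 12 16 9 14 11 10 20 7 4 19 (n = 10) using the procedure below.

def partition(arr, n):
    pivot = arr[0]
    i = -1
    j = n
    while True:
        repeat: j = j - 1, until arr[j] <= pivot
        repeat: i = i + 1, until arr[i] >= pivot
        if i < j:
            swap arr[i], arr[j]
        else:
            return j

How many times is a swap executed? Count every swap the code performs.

pivot=12
j stops at 8 (4), i stops at 0 (12); swap ⇒ 4 16 9 14 11 10 20 7 12 19
j stops at 7 (7), i stops at 1 (16); swap ⇒ 4 7 9 14 11 10 20 16 12 19
j stops at 5 (10), i stops at 3 (14); swap ⇒ 4 7 9 10 11 14 20 16 12 19
j stops at 4, i stops at 5; i≥j ⇒ return 4. arr=4 7 9 10 11 14 20 16 12 19

3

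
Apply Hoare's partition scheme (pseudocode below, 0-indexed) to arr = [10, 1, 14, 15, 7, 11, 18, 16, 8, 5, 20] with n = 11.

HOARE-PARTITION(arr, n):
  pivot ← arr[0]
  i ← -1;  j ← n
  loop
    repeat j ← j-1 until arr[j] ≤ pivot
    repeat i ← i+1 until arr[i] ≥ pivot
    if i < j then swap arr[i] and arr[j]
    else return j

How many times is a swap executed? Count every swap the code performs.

3

pivot = arr[0] = 10; i = -1, j = 11
j→9 (arr[9]=5≤10), i→0 (arr[0]=10≥10); i<j, swap → [5, 1, 14, 15, 7, 11, 18, 16, 8, 10, 20]
j→8 (arr[8]=8≤10), i→2 (arr[2]=14≥10); i<j, swap → [5, 1, 8, 15, 7, 11, 18, 16, 14, 10, 20]
j→4 (arr[4]=7≤10), i→3 (arr[3]=15≥10); i<j, swap → [5, 1, 8, 7, 15, 11, 18, 16, 14, 10, 20]
j→3, i→4; i≥j, return j=3. arr = [5, 1, 8, 7, 15, 11, 18, 16, 14, 10, 20]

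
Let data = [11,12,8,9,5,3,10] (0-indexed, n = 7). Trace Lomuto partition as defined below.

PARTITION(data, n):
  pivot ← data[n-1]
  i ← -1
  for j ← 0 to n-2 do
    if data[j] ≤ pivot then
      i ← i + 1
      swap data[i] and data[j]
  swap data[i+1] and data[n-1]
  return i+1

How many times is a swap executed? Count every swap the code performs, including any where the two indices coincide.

5

pivot = data[6] = 10; i = -1
j=0: data[0]=11 > 10 → no swap
j=1: data[1]=12 > 10 → no swap
j=2: data[2]=8 ≤ 10 → i=0, swap data[0],data[2] → [8,12,11,9,5,3,10]
j=3: data[3]=9 ≤ 10 → i=1, swap data[1],data[3] → [8,9,11,12,5,3,10]
j=4: data[4]=5 ≤ 10 → i=2, swap data[2],data[4] → [8,9,5,12,11,3,10]
j=5: data[5]=3 ≤ 10 → i=3, swap data[3],data[5] → [8,9,5,3,11,12,10]
final swap data[4],data[6] → [8,9,5,3,10,12,11]; return 4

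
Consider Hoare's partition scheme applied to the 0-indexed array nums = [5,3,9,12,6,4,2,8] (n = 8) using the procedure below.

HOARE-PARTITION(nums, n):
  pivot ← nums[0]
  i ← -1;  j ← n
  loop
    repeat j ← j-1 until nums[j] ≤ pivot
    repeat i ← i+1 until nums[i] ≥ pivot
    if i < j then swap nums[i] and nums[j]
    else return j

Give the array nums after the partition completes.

[2,3,4,12,6,9,5,8]

pivot = nums[0] = 5; i = -1, j = 8
j→6 (nums[6]=2≤5), i→0 (nums[0]=5≥5); i<j, swap → [2,3,9,12,6,4,5,8]
j→5 (nums[5]=4≤5), i→2 (nums[2]=9≥5); i<j, swap → [2,3,4,12,6,9,5,8]
j→2, i→3; i≥j, return j=2. nums = [2,3,4,12,6,9,5,8]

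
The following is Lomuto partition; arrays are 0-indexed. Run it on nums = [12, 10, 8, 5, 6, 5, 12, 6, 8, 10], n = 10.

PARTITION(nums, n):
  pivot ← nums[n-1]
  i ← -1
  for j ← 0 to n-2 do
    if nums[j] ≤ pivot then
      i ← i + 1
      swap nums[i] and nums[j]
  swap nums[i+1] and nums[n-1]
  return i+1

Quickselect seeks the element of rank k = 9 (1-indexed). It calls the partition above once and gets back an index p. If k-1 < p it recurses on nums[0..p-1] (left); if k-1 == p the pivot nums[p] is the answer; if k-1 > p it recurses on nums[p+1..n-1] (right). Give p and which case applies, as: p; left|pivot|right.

pivot=10, i=-1
j=0: 12>10, skip
j=1: 10≤10, i=0, swap(0,1) ⇒ [10, 12, 8, 5, 6, 5, 12, 6, 8, 10]
j=2: 8≤10, i=1, swap(1,2) ⇒ [10, 8, 12, 5, 6, 5, 12, 6, 8, 10]
j=3: 5≤10, i=2, swap(2,3) ⇒ [10, 8, 5, 12, 6, 5, 12, 6, 8, 10]
j=4: 6≤10, i=3, swap(3,4) ⇒ [10, 8, 5, 6, 12, 5, 12, 6, 8, 10]
j=5: 5≤10, i=4, swap(4,5) ⇒ [10, 8, 5, 6, 5, 12, 12, 6, 8, 10]
j=6: 12>10, skip
j=7: 6≤10, i=5, swap(5,7) ⇒ [10, 8, 5, 6, 5, 6, 12, 12, 8, 10]
j=8: 8≤10, i=6, swap(6,8) ⇒ [10, 8, 5, 6, 5, 6, 8, 12, 12, 10]
swap(7,9) ⇒ [10, 8, 5, 6, 5, 6, 8, 10, 12, 12]; return 7
p = 7; k-1 = 8 > 7 ⇒ right

7; right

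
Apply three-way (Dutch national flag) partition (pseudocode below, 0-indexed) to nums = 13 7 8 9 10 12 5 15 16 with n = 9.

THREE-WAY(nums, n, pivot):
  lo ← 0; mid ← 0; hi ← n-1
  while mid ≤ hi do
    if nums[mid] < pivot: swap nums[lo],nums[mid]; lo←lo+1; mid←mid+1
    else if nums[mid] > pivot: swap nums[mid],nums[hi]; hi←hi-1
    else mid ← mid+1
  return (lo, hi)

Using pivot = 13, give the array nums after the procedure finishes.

pivot = 13; lo=0, mid=0, hi=8
nums[mid]=13=13: mid=1
nums[mid]=7<13: swap nums[0],nums[1]; lo=1,mid=2 → 7 13 8 9 10 12 5 15 16
nums[mid]=8<13: swap nums[1],nums[2]; lo=2,mid=3 → 7 8 13 9 10 12 5 15 16
nums[mid]=9<13: swap nums[2],nums[3]; lo=3,mid=4 → 7 8 9 13 10 12 5 15 16
nums[mid]=10<13: swap nums[3],nums[4]; lo=4,mid=5 → 7 8 9 10 13 12 5 15 16
nums[mid]=12<13: swap nums[4],nums[5]; lo=5,mid=6 → 7 8 9 10 12 13 5 15 16
nums[mid]=5<13: swap nums[5],nums[6]; lo=6,mid=7 → 7 8 9 10 12 5 13 15 16
nums[mid]=15>13: swap nums[7],nums[8]; hi=7 → 7 8 9 10 12 5 13 16 15
nums[mid]=16>13: swap nums[7],nums[7]; hi=6 → 7 8 9 10 12 5 13 16 15
end: lo=6, hi=6; nums = 7 8 9 10 12 5 13 16 15

7 8 9 10 12 5 13 16 15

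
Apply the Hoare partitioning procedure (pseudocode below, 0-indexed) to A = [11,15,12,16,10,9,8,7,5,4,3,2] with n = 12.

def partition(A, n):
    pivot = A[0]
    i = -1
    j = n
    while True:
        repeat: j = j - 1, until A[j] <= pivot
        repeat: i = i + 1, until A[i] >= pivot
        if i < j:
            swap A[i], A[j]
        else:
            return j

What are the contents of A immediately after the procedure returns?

[2,3,4,5,10,9,8,7,16,12,15,11]

pivot=11
j stops at 11 (2), i stops at 0 (11); swap ⇒ [2,15,12,16,10,9,8,7,5,4,3,11]
j stops at 10 (3), i stops at 1 (15); swap ⇒ [2,3,12,16,10,9,8,7,5,4,15,11]
j stops at 9 (4), i stops at 2 (12); swap ⇒ [2,3,4,16,10,9,8,7,5,12,15,11]
j stops at 8 (5), i stops at 3 (16); swap ⇒ [2,3,4,5,10,9,8,7,16,12,15,11]
j stops at 7, i stops at 8; i≥j ⇒ return 7. A=[2,3,4,5,10,9,8,7,16,12,15,11]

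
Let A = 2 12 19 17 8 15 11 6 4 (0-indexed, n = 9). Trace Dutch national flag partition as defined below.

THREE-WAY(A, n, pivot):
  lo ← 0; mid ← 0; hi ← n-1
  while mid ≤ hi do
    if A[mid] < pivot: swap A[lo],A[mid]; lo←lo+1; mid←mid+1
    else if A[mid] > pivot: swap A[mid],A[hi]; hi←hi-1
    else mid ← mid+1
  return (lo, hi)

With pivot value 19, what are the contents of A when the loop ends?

2 12 17 8 15 11 6 4 19

lo=0 mid=0 hi=8
2<19: swap(0,0), lo=1 mid=1 ⇒ 2 12 19 17 8 15 11 6 4
12<19: swap(1,1), lo=2 mid=2 ⇒ 2 12 19 17 8 15 11 6 4
19=19: mid=3
17<19: swap(2,3), lo=3 mid=4 ⇒ 2 12 17 19 8 15 11 6 4
8<19: swap(3,4), lo=4 mid=5 ⇒ 2 12 17 8 19 15 11 6 4
15<19: swap(4,5), lo=5 mid=6 ⇒ 2 12 17 8 15 19 11 6 4
11<19: swap(5,6), lo=6 mid=7 ⇒ 2 12 17 8 15 11 19 6 4
6<19: swap(6,7), lo=7 mid=8 ⇒ 2 12 17 8 15 11 6 19 4
4<19: swap(7,8), lo=8 mid=9 ⇒ 2 12 17 8 15 11 6 4 19
done. lo=8 hi=8; A=2 12 17 8 15 11 6 4 19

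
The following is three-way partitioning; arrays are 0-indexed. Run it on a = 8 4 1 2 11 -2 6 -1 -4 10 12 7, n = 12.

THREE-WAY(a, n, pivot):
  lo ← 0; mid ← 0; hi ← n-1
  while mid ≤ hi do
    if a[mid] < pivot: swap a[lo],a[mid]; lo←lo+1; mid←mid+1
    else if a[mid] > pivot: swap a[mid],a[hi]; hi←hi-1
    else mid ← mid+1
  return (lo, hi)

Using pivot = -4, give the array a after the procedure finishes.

pivot = -4; lo=0, mid=0, hi=11
a[mid]=8>-4: swap a[0],a[11]; hi=10 → 7 4 1 2 11 -2 6 -1 -4 10 12 8
a[mid]=7>-4: swap a[0],a[10]; hi=9 → 12 4 1 2 11 -2 6 -1 -4 10 7 8
a[mid]=12>-4: swap a[0],a[9]; hi=8 → 10 4 1 2 11 -2 6 -1 -4 12 7 8
a[mid]=10>-4: swap a[0],a[8]; hi=7 → -4 4 1 2 11 -2 6 -1 10 12 7 8
a[mid]=-4=-4: mid=1
a[mid]=4>-4: swap a[1],a[7]; hi=6 → -4 -1 1 2 11 -2 6 4 10 12 7 8
a[mid]=-1>-4: swap a[1],a[6]; hi=5 → -4 6 1 2 11 -2 -1 4 10 12 7 8
a[mid]=6>-4: swap a[1],a[5]; hi=4 → -4 -2 1 2 11 6 -1 4 10 12 7 8
a[mid]=-2>-4: swap a[1],a[4]; hi=3 → -4 11 1 2 -2 6 -1 4 10 12 7 8
a[mid]=11>-4: swap a[1],a[3]; hi=2 → -4 2 1 11 -2 6 -1 4 10 12 7 8
a[mid]=2>-4: swap a[1],a[2]; hi=1 → -4 1 2 11 -2 6 -1 4 10 12 7 8
a[mid]=1>-4: swap a[1],a[1]; hi=0 → -4 1 2 11 -2 6 -1 4 10 12 7 8
end: lo=0, hi=0; a = -4 1 2 11 -2 6 -1 4 10 12 7 8

-4 1 2 11 -2 6 -1 4 10 12 7 8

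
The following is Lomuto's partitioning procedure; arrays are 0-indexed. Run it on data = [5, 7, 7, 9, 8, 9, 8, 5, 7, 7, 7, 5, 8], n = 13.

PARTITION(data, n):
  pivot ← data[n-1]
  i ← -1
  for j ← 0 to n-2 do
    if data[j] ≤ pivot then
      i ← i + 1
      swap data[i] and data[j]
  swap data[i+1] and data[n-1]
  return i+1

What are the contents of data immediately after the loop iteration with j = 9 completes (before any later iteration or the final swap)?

[5, 7, 7, 8, 8, 5, 7, 7, 9, 9, 7, 5, 8]

pivot=8, i=-1
j=0: 5≤8, i=0, swap(0,0) ⇒ [5, 7, 7, 9, 8, 9, 8, 5, 7, 7, 7, 5, 8]
j=1: 7≤8, i=1, swap(1,1) ⇒ [5, 7, 7, 9, 8, 9, 8, 5, 7, 7, 7, 5, 8]
j=2: 7≤8, i=2, swap(2,2) ⇒ [5, 7, 7, 9, 8, 9, 8, 5, 7, 7, 7, 5, 8]
j=3: 9>8, skip
j=4: 8≤8, i=3, swap(3,4) ⇒ [5, 7, 7, 8, 9, 9, 8, 5, 7, 7, 7, 5, 8]
j=5: 9>8, skip
j=6: 8≤8, i=4, swap(4,6) ⇒ [5, 7, 7, 8, 8, 9, 9, 5, 7, 7, 7, 5, 8]
j=7: 5≤8, i=5, swap(5,7) ⇒ [5, 7, 7, 8, 8, 5, 9, 9, 7, 7, 7, 5, 8]
j=8: 7≤8, i=6, swap(6,8) ⇒ [5, 7, 7, 8, 8, 5, 7, 9, 9, 7, 7, 5, 8]
j=9: 7≤8, i=7, swap(7,9) ⇒ [5, 7, 7, 8, 8, 5, 7, 7, 9, 9, 7, 5, 8]
(after j=9) data = [5, 7, 7, 8, 8, 5, 7, 7, 9, 9, 7, 5, 8]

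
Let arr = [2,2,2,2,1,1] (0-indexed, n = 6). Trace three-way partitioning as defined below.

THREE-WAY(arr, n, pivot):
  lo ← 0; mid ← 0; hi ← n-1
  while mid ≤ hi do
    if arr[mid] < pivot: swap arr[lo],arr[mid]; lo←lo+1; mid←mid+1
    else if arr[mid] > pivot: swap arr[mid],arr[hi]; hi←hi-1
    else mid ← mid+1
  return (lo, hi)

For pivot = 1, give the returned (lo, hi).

lo=0 mid=0 hi=5
2>1: swap(0,5), hi=4 ⇒ [1,2,2,2,1,2]
1=1: mid=1
2>1: swap(1,4), hi=3 ⇒ [1,1,2,2,2,2]
1=1: mid=2
2>1: swap(2,3), hi=2 ⇒ [1,1,2,2,2,2]
2>1: swap(2,2), hi=1 ⇒ [1,1,2,2,2,2]
done. lo=0 hi=1; arr=[1,1,2,2,2,2]

(0, 1)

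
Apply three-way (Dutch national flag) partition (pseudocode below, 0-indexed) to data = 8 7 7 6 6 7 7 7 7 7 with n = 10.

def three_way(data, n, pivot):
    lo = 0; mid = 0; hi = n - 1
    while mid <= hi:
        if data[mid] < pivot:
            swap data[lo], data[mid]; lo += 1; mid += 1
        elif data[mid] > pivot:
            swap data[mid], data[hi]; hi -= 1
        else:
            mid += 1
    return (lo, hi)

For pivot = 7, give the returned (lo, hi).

lo=0 mid=0 hi=9
8>7: swap(0,9), hi=8 ⇒ 7 7 7 6 6 7 7 7 7 8
7=7: mid=1
7=7: mid=2
7=7: mid=3
6<7: swap(0,3), lo=1 mid=4 ⇒ 6 7 7 7 6 7 7 7 7 8
6<7: swap(1,4), lo=2 mid=5 ⇒ 6 6 7 7 7 7 7 7 7 8
7=7: mid=6
7=7: mid=7
7=7: mid=8
7=7: mid=9
done. lo=2 hi=8; data=6 6 7 7 7 7 7 7 7 8

(2, 8)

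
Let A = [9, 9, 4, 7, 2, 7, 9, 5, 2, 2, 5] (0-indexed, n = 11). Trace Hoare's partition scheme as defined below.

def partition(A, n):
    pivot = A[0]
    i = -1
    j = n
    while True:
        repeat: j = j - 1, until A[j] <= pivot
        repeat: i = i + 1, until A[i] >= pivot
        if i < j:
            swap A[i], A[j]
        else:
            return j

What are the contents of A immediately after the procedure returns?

[5, 2, 4, 7, 2, 7, 2, 5, 9, 9, 9]

pivot=9
j stops at 10 (5), i stops at 0 (9); swap ⇒ [5, 9, 4, 7, 2, 7, 9, 5, 2, 2, 9]
j stops at 9 (2), i stops at 1 (9); swap ⇒ [5, 2, 4, 7, 2, 7, 9, 5, 2, 9, 9]
j stops at 8 (2), i stops at 6 (9); swap ⇒ [5, 2, 4, 7, 2, 7, 2, 5, 9, 9, 9]
j stops at 7, i stops at 8; i≥j ⇒ return 7. A=[5, 2, 4, 7, 2, 7, 2, 5, 9, 9, 9]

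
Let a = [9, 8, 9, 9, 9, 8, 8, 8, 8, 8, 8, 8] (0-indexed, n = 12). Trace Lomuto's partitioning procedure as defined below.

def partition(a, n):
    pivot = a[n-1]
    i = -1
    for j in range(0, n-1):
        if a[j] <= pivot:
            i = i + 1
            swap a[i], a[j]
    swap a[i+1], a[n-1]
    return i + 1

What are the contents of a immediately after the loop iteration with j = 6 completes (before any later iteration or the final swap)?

[8, 8, 8, 9, 9, 9, 9, 8, 8, 8, 8, 8]

pivot = a[11] = 8; i = -1
j=0: a[0]=9 > 8 → no swap
j=1: a[1]=8 ≤ 8 → i=0, swap a[0],a[1] → [8, 9, 9, 9, 9, 8, 8, 8, 8, 8, 8, 8]
j=2: a[2]=9 > 8 → no swap
j=3: a[3]=9 > 8 → no swap
j=4: a[4]=9 > 8 → no swap
j=5: a[5]=8 ≤ 8 → i=1, swap a[1],a[5] → [8, 8, 9, 9, 9, 9, 8, 8, 8, 8, 8, 8]
j=6: a[6]=8 ≤ 8 → i=2, swap a[2],a[6] → [8, 8, 8, 9, 9, 9, 9, 8, 8, 8, 8, 8]
(after j=6) a = [8, 8, 8, 9, 9, 9, 9, 8, 8, 8, 8, 8]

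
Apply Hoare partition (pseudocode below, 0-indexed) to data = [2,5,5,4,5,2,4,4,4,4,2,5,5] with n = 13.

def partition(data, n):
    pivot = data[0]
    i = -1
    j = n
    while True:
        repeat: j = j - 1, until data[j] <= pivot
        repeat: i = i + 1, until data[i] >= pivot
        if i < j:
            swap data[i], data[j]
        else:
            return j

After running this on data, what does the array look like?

[2,2,5,4,5,5,4,4,4,4,2,5,5]

pivot = data[0] = 2; i = -1, j = 13
j→10 (data[10]=2≤2), i→0 (data[0]=2≥2); i<j, swap → [2,5,5,4,5,2,4,4,4,4,2,5,5]
j→5 (data[5]=2≤2), i→1 (data[1]=5≥2); i<j, swap → [2,2,5,4,5,5,4,4,4,4,2,5,5]
j→1, i→2; i≥j, return j=1. data = [2,2,5,4,5,5,4,4,4,4,2,5,5]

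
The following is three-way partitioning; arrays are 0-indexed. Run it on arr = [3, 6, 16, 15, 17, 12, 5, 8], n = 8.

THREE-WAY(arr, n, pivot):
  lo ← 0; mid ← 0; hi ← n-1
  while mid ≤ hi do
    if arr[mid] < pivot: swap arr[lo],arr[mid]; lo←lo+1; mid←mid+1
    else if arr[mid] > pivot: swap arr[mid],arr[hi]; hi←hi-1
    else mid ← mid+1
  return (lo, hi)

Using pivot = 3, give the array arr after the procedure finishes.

lo=0 mid=0 hi=7
3=3: mid=1
6>3: swap(1,7), hi=6 ⇒ [3, 8, 16, 15, 17, 12, 5, 6]
8>3: swap(1,6), hi=5 ⇒ [3, 5, 16, 15, 17, 12, 8, 6]
5>3: swap(1,5), hi=4 ⇒ [3, 12, 16, 15, 17, 5, 8, 6]
12>3: swap(1,4), hi=3 ⇒ [3, 17, 16, 15, 12, 5, 8, 6]
17>3: swap(1,3), hi=2 ⇒ [3, 15, 16, 17, 12, 5, 8, 6]
15>3: swap(1,2), hi=1 ⇒ [3, 16, 15, 17, 12, 5, 8, 6]
16>3: swap(1,1), hi=0 ⇒ [3, 16, 15, 17, 12, 5, 8, 6]
done. lo=0 hi=0; arr=[3, 16, 15, 17, 12, 5, 8, 6]

[3, 16, 15, 17, 12, 5, 8, 6]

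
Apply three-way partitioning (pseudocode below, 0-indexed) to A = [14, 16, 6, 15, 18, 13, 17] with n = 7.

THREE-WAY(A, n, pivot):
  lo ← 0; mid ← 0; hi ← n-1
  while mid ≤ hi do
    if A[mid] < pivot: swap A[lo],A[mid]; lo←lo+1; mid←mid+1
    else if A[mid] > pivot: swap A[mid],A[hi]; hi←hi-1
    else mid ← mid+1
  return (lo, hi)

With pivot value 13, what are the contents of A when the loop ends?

lo=0 mid=0 hi=6
14>13: swap(0,6), hi=5 ⇒ [17, 16, 6, 15, 18, 13, 14]
17>13: swap(0,5), hi=4 ⇒ [13, 16, 6, 15, 18, 17, 14]
13=13: mid=1
16>13: swap(1,4), hi=3 ⇒ [13, 18, 6, 15, 16, 17, 14]
18>13: swap(1,3), hi=2 ⇒ [13, 15, 6, 18, 16, 17, 14]
15>13: swap(1,2), hi=1 ⇒ [13, 6, 15, 18, 16, 17, 14]
6<13: swap(0,1), lo=1 mid=2 ⇒ [6, 13, 15, 18, 16, 17, 14]
done. lo=1 hi=1; A=[6, 13, 15, 18, 16, 17, 14]

[6, 13, 15, 18, 16, 17, 14]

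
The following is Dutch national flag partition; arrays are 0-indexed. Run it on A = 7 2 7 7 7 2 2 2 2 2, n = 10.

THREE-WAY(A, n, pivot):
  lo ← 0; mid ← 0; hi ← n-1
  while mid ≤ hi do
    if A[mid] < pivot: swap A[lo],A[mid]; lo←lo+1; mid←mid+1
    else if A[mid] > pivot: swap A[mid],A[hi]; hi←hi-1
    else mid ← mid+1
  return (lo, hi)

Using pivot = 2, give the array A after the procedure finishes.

lo=0 mid=0 hi=9
7>2: swap(0,9), hi=8 ⇒ 2 2 7 7 7 2 2 2 2 7
2=2: mid=1
2=2: mid=2
7>2: swap(2,8), hi=7 ⇒ 2 2 2 7 7 2 2 2 7 7
2=2: mid=3
7>2: swap(3,7), hi=6 ⇒ 2 2 2 2 7 2 2 7 7 7
2=2: mid=4
7>2: swap(4,6), hi=5 ⇒ 2 2 2 2 2 2 7 7 7 7
2=2: mid=5
2=2: mid=6
done. lo=0 hi=5; A=2 2 2 2 2 2 7 7 7 7

2 2 2 2 2 2 7 7 7 7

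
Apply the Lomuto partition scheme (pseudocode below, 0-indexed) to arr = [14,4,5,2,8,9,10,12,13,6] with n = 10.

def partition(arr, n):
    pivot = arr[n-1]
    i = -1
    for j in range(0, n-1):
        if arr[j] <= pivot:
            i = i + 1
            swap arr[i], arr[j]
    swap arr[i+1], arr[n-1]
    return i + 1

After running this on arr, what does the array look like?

pivot = arr[9] = 6; i = -1
j=0: arr[0]=14 > 6 → no swap
j=1: arr[1]=4 ≤ 6 → i=0, swap arr[0],arr[1] → [4,14,5,2,8,9,10,12,13,6]
j=2: arr[2]=5 ≤ 6 → i=1, swap arr[1],arr[2] → [4,5,14,2,8,9,10,12,13,6]
j=3: arr[3]=2 ≤ 6 → i=2, swap arr[2],arr[3] → [4,5,2,14,8,9,10,12,13,6]
j=4: arr[4]=8 > 6 → no swap
j=5: arr[5]=9 > 6 → no swap
j=6: arr[6]=10 > 6 → no swap
j=7: arr[7]=12 > 6 → no swap
j=8: arr[8]=13 > 6 → no swap
final swap arr[3],arr[9] → [4,5,2,6,8,9,10,12,13,14]; return 3

[4,5,2,6,8,9,10,12,13,14]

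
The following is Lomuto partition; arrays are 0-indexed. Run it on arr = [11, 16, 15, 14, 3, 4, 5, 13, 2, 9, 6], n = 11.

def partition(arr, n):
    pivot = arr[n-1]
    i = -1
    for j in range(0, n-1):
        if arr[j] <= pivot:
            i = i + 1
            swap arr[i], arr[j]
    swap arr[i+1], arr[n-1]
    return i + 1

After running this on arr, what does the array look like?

pivot=6, i=-1
j=0: 11>6, skip
j=1: 16>6, skip
j=2: 15>6, skip
j=3: 14>6, skip
j=4: 3≤6, i=0, swap(0,4) ⇒ [3, 16, 15, 14, 11, 4, 5, 13, 2, 9, 6]
j=5: 4≤6, i=1, swap(1,5) ⇒ [3, 4, 15, 14, 11, 16, 5, 13, 2, 9, 6]
j=6: 5≤6, i=2, swap(2,6) ⇒ [3, 4, 5, 14, 11, 16, 15, 13, 2, 9, 6]
j=7: 13>6, skip
j=8: 2≤6, i=3, swap(3,8) ⇒ [3, 4, 5, 2, 11, 16, 15, 13, 14, 9, 6]
j=9: 9>6, skip
swap(4,10) ⇒ [3, 4, 5, 2, 6, 16, 15, 13, 14, 9, 11]; return 4

[3, 4, 5, 2, 6, 16, 15, 13, 14, 9, 11]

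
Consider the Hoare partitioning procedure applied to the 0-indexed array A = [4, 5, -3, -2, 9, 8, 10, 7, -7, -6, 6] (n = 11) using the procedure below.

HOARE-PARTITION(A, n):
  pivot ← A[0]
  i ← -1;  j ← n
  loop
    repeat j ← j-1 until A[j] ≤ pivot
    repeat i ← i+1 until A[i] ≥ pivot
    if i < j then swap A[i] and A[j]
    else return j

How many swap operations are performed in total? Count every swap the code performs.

2

pivot=4
j stops at 9 (-6), i stops at 0 (4); swap ⇒ [-6, 5, -3, -2, 9, 8, 10, 7, -7, 4, 6]
j stops at 8 (-7), i stops at 1 (5); swap ⇒ [-6, -7, -3, -2, 9, 8, 10, 7, 5, 4, 6]
j stops at 3, i stops at 4; i≥j ⇒ return 3. A=[-6, -7, -3, -2, 9, 8, 10, 7, 5, 4, 6]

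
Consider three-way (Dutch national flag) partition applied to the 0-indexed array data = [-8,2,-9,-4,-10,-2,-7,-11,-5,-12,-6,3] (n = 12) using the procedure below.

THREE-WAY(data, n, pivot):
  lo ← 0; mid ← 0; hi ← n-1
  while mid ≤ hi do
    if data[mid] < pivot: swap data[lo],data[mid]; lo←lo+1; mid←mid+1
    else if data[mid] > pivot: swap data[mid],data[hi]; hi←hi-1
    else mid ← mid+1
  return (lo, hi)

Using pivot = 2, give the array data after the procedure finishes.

[-8,-9,-4,-10,-2,-7,-11,-5,-12,-6,2,3]

pivot = 2; lo=0, mid=0, hi=11
data[mid]=-8<2: swap data[0],data[0]; lo=1,mid=1 → [-8,2,-9,-4,-10,-2,-7,-11,-5,-12,-6,3]
data[mid]=2=2: mid=2
data[mid]=-9<2: swap data[1],data[2]; lo=2,mid=3 → [-8,-9,2,-4,-10,-2,-7,-11,-5,-12,-6,3]
data[mid]=-4<2: swap data[2],data[3]; lo=3,mid=4 → [-8,-9,-4,2,-10,-2,-7,-11,-5,-12,-6,3]
data[mid]=-10<2: swap data[3],data[4]; lo=4,mid=5 → [-8,-9,-4,-10,2,-2,-7,-11,-5,-12,-6,3]
data[mid]=-2<2: swap data[4],data[5]; lo=5,mid=6 → [-8,-9,-4,-10,-2,2,-7,-11,-5,-12,-6,3]
data[mid]=-7<2: swap data[5],data[6]; lo=6,mid=7 → [-8,-9,-4,-10,-2,-7,2,-11,-5,-12,-6,3]
data[mid]=-11<2: swap data[6],data[7]; lo=7,mid=8 → [-8,-9,-4,-10,-2,-7,-11,2,-5,-12,-6,3]
data[mid]=-5<2: swap data[7],data[8]; lo=8,mid=9 → [-8,-9,-4,-10,-2,-7,-11,-5,2,-12,-6,3]
data[mid]=-12<2: swap data[8],data[9]; lo=9,mid=10 → [-8,-9,-4,-10,-2,-7,-11,-5,-12,2,-6,3]
data[mid]=-6<2: swap data[9],data[10]; lo=10,mid=11 → [-8,-9,-4,-10,-2,-7,-11,-5,-12,-6,2,3]
data[mid]=3>2: swap data[11],data[11]; hi=10 → [-8,-9,-4,-10,-2,-7,-11,-5,-12,-6,2,3]
end: lo=10, hi=10; data = [-8,-9,-4,-10,-2,-7,-11,-5,-12,-6,2,3]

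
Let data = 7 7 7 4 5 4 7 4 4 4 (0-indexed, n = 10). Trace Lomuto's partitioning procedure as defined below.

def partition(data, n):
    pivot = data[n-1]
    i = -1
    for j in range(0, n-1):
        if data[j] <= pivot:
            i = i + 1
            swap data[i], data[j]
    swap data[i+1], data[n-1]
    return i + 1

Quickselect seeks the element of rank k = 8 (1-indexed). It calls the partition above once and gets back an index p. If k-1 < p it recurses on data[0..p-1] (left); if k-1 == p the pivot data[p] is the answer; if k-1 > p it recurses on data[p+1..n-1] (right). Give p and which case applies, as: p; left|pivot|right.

4; right

pivot=4, i=-1
j=0: 7>4, skip
j=1: 7>4, skip
j=2: 7>4, skip
j=3: 4≤4, i=0, swap(0,3) ⇒ 4 7 7 7 5 4 7 4 4 4
j=4: 5>4, skip
j=5: 4≤4, i=1, swap(1,5) ⇒ 4 4 7 7 5 7 7 4 4 4
j=6: 7>4, skip
j=7: 4≤4, i=2, swap(2,7) ⇒ 4 4 4 7 5 7 7 7 4 4
j=8: 4≤4, i=3, swap(3,8) ⇒ 4 4 4 4 5 7 7 7 7 4
swap(4,9) ⇒ 4 4 4 4 4 7 7 7 7 5; return 4
p = 4; k-1 = 7 > 4 ⇒ right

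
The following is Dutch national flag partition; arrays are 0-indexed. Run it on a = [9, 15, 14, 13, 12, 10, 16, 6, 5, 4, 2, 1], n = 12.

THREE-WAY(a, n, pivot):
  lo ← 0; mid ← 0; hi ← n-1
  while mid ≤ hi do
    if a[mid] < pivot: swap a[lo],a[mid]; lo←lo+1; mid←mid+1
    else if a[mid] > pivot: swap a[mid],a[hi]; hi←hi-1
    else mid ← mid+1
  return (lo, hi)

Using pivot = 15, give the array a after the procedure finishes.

lo=0 mid=0 hi=11
9<15: swap(0,0), lo=1 mid=1 ⇒ [9, 15, 14, 13, 12, 10, 16, 6, 5, 4, 2, 1]
15=15: mid=2
14<15: swap(1,2), lo=2 mid=3 ⇒ [9, 14, 15, 13, 12, 10, 16, 6, 5, 4, 2, 1]
13<15: swap(2,3), lo=3 mid=4 ⇒ [9, 14, 13, 15, 12, 10, 16, 6, 5, 4, 2, 1]
12<15: swap(3,4), lo=4 mid=5 ⇒ [9, 14, 13, 12, 15, 10, 16, 6, 5, 4, 2, 1]
10<15: swap(4,5), lo=5 mid=6 ⇒ [9, 14, 13, 12, 10, 15, 16, 6, 5, 4, 2, 1]
16>15: swap(6,11), hi=10 ⇒ [9, 14, 13, 12, 10, 15, 1, 6, 5, 4, 2, 16]
1<15: swap(5,6), lo=6 mid=7 ⇒ [9, 14, 13, 12, 10, 1, 15, 6, 5, 4, 2, 16]
6<15: swap(6,7), lo=7 mid=8 ⇒ [9, 14, 13, 12, 10, 1, 6, 15, 5, 4, 2, 16]
5<15: swap(7,8), lo=8 mid=9 ⇒ [9, 14, 13, 12, 10, 1, 6, 5, 15, 4, 2, 16]
4<15: swap(8,9), lo=9 mid=10 ⇒ [9, 14, 13, 12, 10, 1, 6, 5, 4, 15, 2, 16]
2<15: swap(9,10), lo=10 mid=11 ⇒ [9, 14, 13, 12, 10, 1, 6, 5, 4, 2, 15, 16]
done. lo=10 hi=10; a=[9, 14, 13, 12, 10, 1, 6, 5, 4, 2, 15, 16]

[9, 14, 13, 12, 10, 1, 6, 5, 4, 2, 15, 16]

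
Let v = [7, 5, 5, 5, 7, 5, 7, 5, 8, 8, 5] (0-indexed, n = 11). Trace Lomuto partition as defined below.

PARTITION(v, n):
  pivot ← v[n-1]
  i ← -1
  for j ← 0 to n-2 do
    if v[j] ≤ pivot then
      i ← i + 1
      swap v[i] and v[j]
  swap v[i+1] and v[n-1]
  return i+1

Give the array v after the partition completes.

pivot=5, i=-1
j=0: 7>5, skip
j=1: 5≤5, i=0, swap(0,1) ⇒ [5, 7, 5, 5, 7, 5, 7, 5, 8, 8, 5]
j=2: 5≤5, i=1, swap(1,2) ⇒ [5, 5, 7, 5, 7, 5, 7, 5, 8, 8, 5]
j=3: 5≤5, i=2, swap(2,3) ⇒ [5, 5, 5, 7, 7, 5, 7, 5, 8, 8, 5]
j=4: 7>5, skip
j=5: 5≤5, i=3, swap(3,5) ⇒ [5, 5, 5, 5, 7, 7, 7, 5, 8, 8, 5]
j=6: 7>5, skip
j=7: 5≤5, i=4, swap(4,7) ⇒ [5, 5, 5, 5, 5, 7, 7, 7, 8, 8, 5]
j=8: 8>5, skip
j=9: 8>5, skip
swap(5,10) ⇒ [5, 5, 5, 5, 5, 5, 7, 7, 8, 8, 7]; return 5

[5, 5, 5, 5, 5, 5, 7, 7, 8, 8, 7]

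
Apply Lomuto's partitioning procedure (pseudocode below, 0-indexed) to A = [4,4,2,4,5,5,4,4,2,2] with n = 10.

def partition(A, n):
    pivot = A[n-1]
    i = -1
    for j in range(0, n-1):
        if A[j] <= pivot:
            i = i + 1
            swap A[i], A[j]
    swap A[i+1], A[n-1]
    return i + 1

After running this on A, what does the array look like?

[2,2,2,4,5,5,4,4,4,4]

pivot = A[9] = 2; i = -1
j=0: A[0]=4 > 2 → no swap
j=1: A[1]=4 > 2 → no swap
j=2: A[2]=2 ≤ 2 → i=0, swap A[0],A[2] → [2,4,4,4,5,5,4,4,2,2]
j=3: A[3]=4 > 2 → no swap
j=4: A[4]=5 > 2 → no swap
j=5: A[5]=5 > 2 → no swap
j=6: A[6]=4 > 2 → no swap
j=7: A[7]=4 > 2 → no swap
j=8: A[8]=2 ≤ 2 → i=1, swap A[1],A[8] → [2,2,4,4,5,5,4,4,4,2]
final swap A[2],A[9] → [2,2,2,4,5,5,4,4,4,4]; return 2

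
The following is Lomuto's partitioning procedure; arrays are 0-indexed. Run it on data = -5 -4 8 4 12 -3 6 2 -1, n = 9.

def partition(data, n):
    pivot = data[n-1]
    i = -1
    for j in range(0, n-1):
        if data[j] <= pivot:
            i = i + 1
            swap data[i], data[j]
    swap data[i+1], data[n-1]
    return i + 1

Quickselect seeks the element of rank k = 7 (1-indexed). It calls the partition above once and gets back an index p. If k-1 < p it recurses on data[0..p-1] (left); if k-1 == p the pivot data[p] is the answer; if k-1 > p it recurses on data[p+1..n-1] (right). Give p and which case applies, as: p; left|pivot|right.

3; right

pivot=-1, i=-1
j=0: -5≤-1, i=0, swap(0,0) ⇒ -5 -4 8 4 12 -3 6 2 -1
j=1: -4≤-1, i=1, swap(1,1) ⇒ -5 -4 8 4 12 -3 6 2 -1
j=2: 8>-1, skip
j=3: 4>-1, skip
j=4: 12>-1, skip
j=5: -3≤-1, i=2, swap(2,5) ⇒ -5 -4 -3 4 12 8 6 2 -1
j=6: 6>-1, skip
j=7: 2>-1, skip
swap(3,8) ⇒ -5 -4 -3 -1 12 8 6 2 4; return 3
p = 3; k-1 = 6 > 3 ⇒ right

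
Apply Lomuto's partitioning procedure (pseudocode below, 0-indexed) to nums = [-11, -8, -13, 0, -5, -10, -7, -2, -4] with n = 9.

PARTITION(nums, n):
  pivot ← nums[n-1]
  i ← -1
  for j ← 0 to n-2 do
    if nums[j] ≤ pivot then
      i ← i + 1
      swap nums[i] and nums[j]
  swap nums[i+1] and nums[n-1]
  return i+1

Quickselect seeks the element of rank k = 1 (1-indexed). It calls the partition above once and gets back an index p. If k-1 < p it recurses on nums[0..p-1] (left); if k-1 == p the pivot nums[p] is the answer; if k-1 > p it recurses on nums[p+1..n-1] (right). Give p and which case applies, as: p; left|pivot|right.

pivot=-4, i=-1
j=0: -11≤-4, i=0, swap(0,0) ⇒ [-11, -8, -13, 0, -5, -10, -7, -2, -4]
j=1: -8≤-4, i=1, swap(1,1) ⇒ [-11, -8, -13, 0, -5, -10, -7, -2, -4]
j=2: -13≤-4, i=2, swap(2,2) ⇒ [-11, -8, -13, 0, -5, -10, -7, -2, -4]
j=3: 0>-4, skip
j=4: -5≤-4, i=3, swap(3,4) ⇒ [-11, -8, -13, -5, 0, -10, -7, -2, -4]
j=5: -10≤-4, i=4, swap(4,5) ⇒ [-11, -8, -13, -5, -10, 0, -7, -2, -4]
j=6: -7≤-4, i=5, swap(5,6) ⇒ [-11, -8, -13, -5, -10, -7, 0, -2, -4]
j=7: -2>-4, skip
swap(6,8) ⇒ [-11, -8, -13, -5, -10, -7, -4, -2, 0]; return 6
p = 6; k-1 = 0 < 6 ⇒ left

6; left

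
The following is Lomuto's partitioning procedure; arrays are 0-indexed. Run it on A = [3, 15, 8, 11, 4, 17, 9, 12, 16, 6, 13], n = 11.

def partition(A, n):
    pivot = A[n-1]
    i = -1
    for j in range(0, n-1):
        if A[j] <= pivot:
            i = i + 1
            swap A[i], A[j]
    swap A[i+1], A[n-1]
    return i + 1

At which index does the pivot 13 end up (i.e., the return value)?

pivot = A[10] = 13; i = -1
j=0: A[0]=3 ≤ 13 → i=0, swap A[0],A[0] (no change) → [3, 15, 8, 11, 4, 17, 9, 12, 16, 6, 13]
j=1: A[1]=15 > 13 → no swap
j=2: A[2]=8 ≤ 13 → i=1, swap A[1],A[2] → [3, 8, 15, 11, 4, 17, 9, 12, 16, 6, 13]
j=3: A[3]=11 ≤ 13 → i=2, swap A[2],A[3] → [3, 8, 11, 15, 4, 17, 9, 12, 16, 6, 13]
j=4: A[4]=4 ≤ 13 → i=3, swap A[3],A[4] → [3, 8, 11, 4, 15, 17, 9, 12, 16, 6, 13]
j=5: A[5]=17 > 13 → no swap
j=6: A[6]=9 ≤ 13 → i=4, swap A[4],A[6] → [3, 8, 11, 4, 9, 17, 15, 12, 16, 6, 13]
j=7: A[7]=12 ≤ 13 → i=5, swap A[5],A[7] → [3, 8, 11, 4, 9, 12, 15, 17, 16, 6, 13]
j=8: A[8]=16 > 13 → no swap
j=9: A[9]=6 ≤ 13 → i=6, swap A[6],A[9] → [3, 8, 11, 4, 9, 12, 6, 17, 16, 15, 13]
final swap A[7],A[10] → [3, 8, 11, 4, 9, 12, 6, 13, 16, 15, 17]; return 7

7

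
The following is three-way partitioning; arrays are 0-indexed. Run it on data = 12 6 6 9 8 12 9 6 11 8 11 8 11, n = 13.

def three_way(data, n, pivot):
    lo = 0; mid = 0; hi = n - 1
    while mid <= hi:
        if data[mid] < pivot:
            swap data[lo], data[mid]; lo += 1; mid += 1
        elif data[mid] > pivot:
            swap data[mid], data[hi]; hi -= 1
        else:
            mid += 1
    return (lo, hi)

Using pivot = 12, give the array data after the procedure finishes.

6 6 9 8 9 6 11 8 11 8 11 12 12

lo=0 mid=0 hi=12
12=12: mid=1
6<12: swap(0,1), lo=1 mid=2 ⇒ 6 12 6 9 8 12 9 6 11 8 11 8 11
6<12: swap(1,2), lo=2 mid=3 ⇒ 6 6 12 9 8 12 9 6 11 8 11 8 11
9<12: swap(2,3), lo=3 mid=4 ⇒ 6 6 9 12 8 12 9 6 11 8 11 8 11
8<12: swap(3,4), lo=4 mid=5 ⇒ 6 6 9 8 12 12 9 6 11 8 11 8 11
12=12: mid=6
9<12: swap(4,6), lo=5 mid=7 ⇒ 6 6 9 8 9 12 12 6 11 8 11 8 11
6<12: swap(5,7), lo=6 mid=8 ⇒ 6 6 9 8 9 6 12 12 11 8 11 8 11
11<12: swap(6,8), lo=7 mid=9 ⇒ 6 6 9 8 9 6 11 12 12 8 11 8 11
8<12: swap(7,9), lo=8 mid=10 ⇒ 6 6 9 8 9 6 11 8 12 12 11 8 11
11<12: swap(8,10), lo=9 mid=11 ⇒ 6 6 9 8 9 6 11 8 11 12 12 8 11
8<12: swap(9,11), lo=10 mid=12 ⇒ 6 6 9 8 9 6 11 8 11 8 12 12 11
11<12: swap(10,12), lo=11 mid=13 ⇒ 6 6 9 8 9 6 11 8 11 8 11 12 12
done. lo=11 hi=12; data=6 6 9 8 9 6 11 8 11 8 11 12 12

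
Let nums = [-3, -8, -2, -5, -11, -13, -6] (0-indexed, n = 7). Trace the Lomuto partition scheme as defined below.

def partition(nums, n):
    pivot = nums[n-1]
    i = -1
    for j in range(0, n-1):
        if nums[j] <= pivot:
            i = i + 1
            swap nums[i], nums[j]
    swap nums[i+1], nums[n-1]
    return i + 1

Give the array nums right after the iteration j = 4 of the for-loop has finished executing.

[-8, -11, -2, -5, -3, -13, -6]

pivot=-6, i=-1
j=0: -3>-6, skip
j=1: -8≤-6, i=0, swap(0,1) ⇒ [-8, -3, -2, -5, -11, -13, -6]
j=2: -2>-6, skip
j=3: -5>-6, skip
j=4: -11≤-6, i=1, swap(1,4) ⇒ [-8, -11, -2, -5, -3, -13, -6]
(after j=4) nums = [-8, -11, -2, -5, -3, -13, -6]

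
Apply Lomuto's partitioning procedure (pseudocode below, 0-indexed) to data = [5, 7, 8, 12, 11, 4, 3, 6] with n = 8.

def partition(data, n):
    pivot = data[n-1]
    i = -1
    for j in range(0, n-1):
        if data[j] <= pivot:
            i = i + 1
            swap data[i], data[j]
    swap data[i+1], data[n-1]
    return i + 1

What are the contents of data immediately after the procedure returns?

pivot = data[7] = 6; i = -1
j=0: data[0]=5 ≤ 6 → i=0, swap data[0],data[0] (no change) → [5, 7, 8, 12, 11, 4, 3, 6]
j=1: data[1]=7 > 6 → no swap
j=2: data[2]=8 > 6 → no swap
j=3: data[3]=12 > 6 → no swap
j=4: data[4]=11 > 6 → no swap
j=5: data[5]=4 ≤ 6 → i=1, swap data[1],data[5] → [5, 4, 8, 12, 11, 7, 3, 6]
j=6: data[6]=3 ≤ 6 → i=2, swap data[2],data[6] → [5, 4, 3, 12, 11, 7, 8, 6]
final swap data[3],data[7] → [5, 4, 3, 6, 11, 7, 8, 12]; return 3

[5, 4, 3, 6, 11, 7, 8, 12]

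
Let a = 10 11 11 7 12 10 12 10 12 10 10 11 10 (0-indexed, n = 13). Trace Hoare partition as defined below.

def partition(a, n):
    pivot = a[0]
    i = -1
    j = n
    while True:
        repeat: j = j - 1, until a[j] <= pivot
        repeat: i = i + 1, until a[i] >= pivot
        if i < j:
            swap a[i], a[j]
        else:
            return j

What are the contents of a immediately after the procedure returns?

10 10 10 7 10 10 12 12 12 11 11 11 10

pivot=10
j stops at 12 (10), i stops at 0 (10); swap ⇒ 10 11 11 7 12 10 12 10 12 10 10 11 10
j stops at 10 (10), i stops at 1 (11); swap ⇒ 10 10 11 7 12 10 12 10 12 10 11 11 10
j stops at 9 (10), i stops at 2 (11); swap ⇒ 10 10 10 7 12 10 12 10 12 11 11 11 10
j stops at 7 (10), i stops at 4 (12); swap ⇒ 10 10 10 7 10 10 12 12 12 11 11 11 10
j stops at 5, i stops at 5; i≥j ⇒ return 5. a=10 10 10 7 10 10 12 12 12 11 11 11 10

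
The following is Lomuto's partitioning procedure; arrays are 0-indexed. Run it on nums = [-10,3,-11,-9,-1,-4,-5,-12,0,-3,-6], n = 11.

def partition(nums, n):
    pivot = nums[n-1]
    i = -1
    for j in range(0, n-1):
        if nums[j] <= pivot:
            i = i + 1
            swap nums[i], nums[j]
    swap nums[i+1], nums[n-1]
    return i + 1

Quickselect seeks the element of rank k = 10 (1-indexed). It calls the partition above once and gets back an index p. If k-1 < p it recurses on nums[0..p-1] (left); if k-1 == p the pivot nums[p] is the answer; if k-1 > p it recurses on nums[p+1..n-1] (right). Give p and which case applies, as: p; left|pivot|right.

pivot=-6, i=-1
j=0: -10≤-6, i=0, swap(0,0) ⇒ [-10,3,-11,-9,-1,-4,-5,-12,0,-3,-6]
j=1: 3>-6, skip
j=2: -11≤-6, i=1, swap(1,2) ⇒ [-10,-11,3,-9,-1,-4,-5,-12,0,-3,-6]
j=3: -9≤-6, i=2, swap(2,3) ⇒ [-10,-11,-9,3,-1,-4,-5,-12,0,-3,-6]
j=4: -1>-6, skip
j=5: -4>-6, skip
j=6: -5>-6, skip
j=7: -12≤-6, i=3, swap(3,7) ⇒ [-10,-11,-9,-12,-1,-4,-5,3,0,-3,-6]
j=8: 0>-6, skip
j=9: -3>-6, skip
swap(4,10) ⇒ [-10,-11,-9,-12,-6,-4,-5,3,0,-3,-1]; return 4
p = 4; k-1 = 9 > 4 ⇒ right

4; right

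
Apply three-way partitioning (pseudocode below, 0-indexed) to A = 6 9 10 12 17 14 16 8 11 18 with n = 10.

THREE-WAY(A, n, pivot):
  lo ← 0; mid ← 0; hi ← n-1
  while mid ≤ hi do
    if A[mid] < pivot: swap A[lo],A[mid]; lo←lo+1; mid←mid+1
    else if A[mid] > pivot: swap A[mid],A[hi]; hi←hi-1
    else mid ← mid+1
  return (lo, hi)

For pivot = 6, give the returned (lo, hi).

(0, 0)

lo=0 mid=0 hi=9
6=6: mid=1
9>6: swap(1,9), hi=8 ⇒ 6 18 10 12 17 14 16 8 11 9
18>6: swap(1,8), hi=7 ⇒ 6 11 10 12 17 14 16 8 18 9
11>6: swap(1,7), hi=6 ⇒ 6 8 10 12 17 14 16 11 18 9
8>6: swap(1,6), hi=5 ⇒ 6 16 10 12 17 14 8 11 18 9
16>6: swap(1,5), hi=4 ⇒ 6 14 10 12 17 16 8 11 18 9
14>6: swap(1,4), hi=3 ⇒ 6 17 10 12 14 16 8 11 18 9
17>6: swap(1,3), hi=2 ⇒ 6 12 10 17 14 16 8 11 18 9
12>6: swap(1,2), hi=1 ⇒ 6 10 12 17 14 16 8 11 18 9
10>6: swap(1,1), hi=0 ⇒ 6 10 12 17 14 16 8 11 18 9
done. lo=0 hi=0; A=6 10 12 17 14 16 8 11 18 9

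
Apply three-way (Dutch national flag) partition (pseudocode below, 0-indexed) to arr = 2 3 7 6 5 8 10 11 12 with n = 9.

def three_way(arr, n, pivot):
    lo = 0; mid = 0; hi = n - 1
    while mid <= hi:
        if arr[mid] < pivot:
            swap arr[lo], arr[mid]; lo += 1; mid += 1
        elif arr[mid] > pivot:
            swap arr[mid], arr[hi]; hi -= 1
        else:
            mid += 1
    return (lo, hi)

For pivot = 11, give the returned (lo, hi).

lo=0 mid=0 hi=8
2<11: swap(0,0), lo=1 mid=1 ⇒ 2 3 7 6 5 8 10 11 12
3<11: swap(1,1), lo=2 mid=2 ⇒ 2 3 7 6 5 8 10 11 12
7<11: swap(2,2), lo=3 mid=3 ⇒ 2 3 7 6 5 8 10 11 12
6<11: swap(3,3), lo=4 mid=4 ⇒ 2 3 7 6 5 8 10 11 12
5<11: swap(4,4), lo=5 mid=5 ⇒ 2 3 7 6 5 8 10 11 12
8<11: swap(5,5), lo=6 mid=6 ⇒ 2 3 7 6 5 8 10 11 12
10<11: swap(6,6), lo=7 mid=7 ⇒ 2 3 7 6 5 8 10 11 12
11=11: mid=8
12>11: swap(8,8), hi=7 ⇒ 2 3 7 6 5 8 10 11 12
done. lo=7 hi=7; arr=2 3 7 6 5 8 10 11 12

(7, 7)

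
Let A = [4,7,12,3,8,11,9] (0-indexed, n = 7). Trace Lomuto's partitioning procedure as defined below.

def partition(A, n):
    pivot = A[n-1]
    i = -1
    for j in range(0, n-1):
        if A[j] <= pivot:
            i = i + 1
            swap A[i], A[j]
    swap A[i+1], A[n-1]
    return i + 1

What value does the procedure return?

4

pivot=9, i=-1
j=0: 4≤9, i=0, swap(0,0) ⇒ [4,7,12,3,8,11,9]
j=1: 7≤9, i=1, swap(1,1) ⇒ [4,7,12,3,8,11,9]
j=2: 12>9, skip
j=3: 3≤9, i=2, swap(2,3) ⇒ [4,7,3,12,8,11,9]
j=4: 8≤9, i=3, swap(3,4) ⇒ [4,7,3,8,12,11,9]
j=5: 11>9, skip
swap(4,6) ⇒ [4,7,3,8,9,11,12]; return 4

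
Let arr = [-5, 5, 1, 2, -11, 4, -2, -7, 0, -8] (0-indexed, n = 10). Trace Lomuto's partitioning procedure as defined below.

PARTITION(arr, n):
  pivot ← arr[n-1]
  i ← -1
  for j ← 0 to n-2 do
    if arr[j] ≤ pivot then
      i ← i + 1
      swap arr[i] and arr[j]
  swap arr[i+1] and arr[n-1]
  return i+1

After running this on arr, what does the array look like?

pivot = arr[9] = -8; i = -1
j=0: arr[0]=-5 > -8 → no swap
j=1: arr[1]=5 > -8 → no swap
j=2: arr[2]=1 > -8 → no swap
j=3: arr[3]=2 > -8 → no swap
j=4: arr[4]=-11 ≤ -8 → i=0, swap arr[0],arr[4] → [-11, 5, 1, 2, -5, 4, -2, -7, 0, -8]
j=5: arr[5]=4 > -8 → no swap
j=6: arr[6]=-2 > -8 → no swap
j=7: arr[7]=-7 > -8 → no swap
j=8: arr[8]=0 > -8 → no swap
final swap arr[1],arr[9] → [-11, -8, 1, 2, -5, 4, -2, -7, 0, 5]; return 1

[-11, -8, 1, 2, -5, 4, -2, -7, 0, 5]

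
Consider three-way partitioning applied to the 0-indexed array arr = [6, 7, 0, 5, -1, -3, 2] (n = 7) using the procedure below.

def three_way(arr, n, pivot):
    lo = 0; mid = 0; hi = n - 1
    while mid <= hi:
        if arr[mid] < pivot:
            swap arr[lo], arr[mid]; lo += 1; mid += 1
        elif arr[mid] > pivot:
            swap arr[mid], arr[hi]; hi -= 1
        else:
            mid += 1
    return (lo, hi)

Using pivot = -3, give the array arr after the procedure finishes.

pivot = -3; lo=0, mid=0, hi=6
arr[mid]=6>-3: swap arr[0],arr[6]; hi=5 → [2, 7, 0, 5, -1, -3, 6]
arr[mid]=2>-3: swap arr[0],arr[5]; hi=4 → [-3, 7, 0, 5, -1, 2, 6]
arr[mid]=-3=-3: mid=1
arr[mid]=7>-3: swap arr[1],arr[4]; hi=3 → [-3, -1, 0, 5, 7, 2, 6]
arr[mid]=-1>-3: swap arr[1],arr[3]; hi=2 → [-3, 5, 0, -1, 7, 2, 6]
arr[mid]=5>-3: swap arr[1],arr[2]; hi=1 → [-3, 0, 5, -1, 7, 2, 6]
arr[mid]=0>-3: swap arr[1],arr[1]; hi=0 → [-3, 0, 5, -1, 7, 2, 6]
end: lo=0, hi=0; arr = [-3, 0, 5, -1, 7, 2, 6]

[-3, 0, 5, -1, 7, 2, 6]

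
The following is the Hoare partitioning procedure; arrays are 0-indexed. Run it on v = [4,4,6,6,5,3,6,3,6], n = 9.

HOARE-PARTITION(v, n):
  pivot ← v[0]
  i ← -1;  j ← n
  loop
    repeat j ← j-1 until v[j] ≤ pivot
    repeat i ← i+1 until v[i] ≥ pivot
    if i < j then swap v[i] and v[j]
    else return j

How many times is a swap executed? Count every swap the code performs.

2

pivot=4
j stops at 7 (3), i stops at 0 (4); swap ⇒ [3,4,6,6,5,3,6,4,6]
j stops at 5 (3), i stops at 1 (4); swap ⇒ [3,3,6,6,5,4,6,4,6]
j stops at 1, i stops at 2; i≥j ⇒ return 1. v=[3,3,6,6,5,4,6,4,6]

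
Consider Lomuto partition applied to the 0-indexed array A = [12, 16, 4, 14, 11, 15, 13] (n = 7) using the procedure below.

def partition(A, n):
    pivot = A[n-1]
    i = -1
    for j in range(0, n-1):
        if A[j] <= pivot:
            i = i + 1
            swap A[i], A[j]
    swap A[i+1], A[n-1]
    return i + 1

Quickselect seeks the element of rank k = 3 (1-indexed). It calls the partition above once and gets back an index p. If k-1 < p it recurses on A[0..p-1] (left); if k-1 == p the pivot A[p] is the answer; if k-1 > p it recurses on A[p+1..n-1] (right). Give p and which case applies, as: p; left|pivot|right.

pivot = A[6] = 13; i = -1
j=0: A[0]=12 ≤ 13 → i=0, swap A[0],A[0] (no change) → [12, 16, 4, 14, 11, 15, 13]
j=1: A[1]=16 > 13 → no swap
j=2: A[2]=4 ≤ 13 → i=1, swap A[1],A[2] → [12, 4, 16, 14, 11, 15, 13]
j=3: A[3]=14 > 13 → no swap
j=4: A[4]=11 ≤ 13 → i=2, swap A[2],A[4] → [12, 4, 11, 14, 16, 15, 13]
j=5: A[5]=15 > 13 → no swap
final swap A[3],A[6] → [12, 4, 11, 13, 16, 15, 14]; return 3
p = 3; k-1 = 2 < 3 ⇒ left

3; left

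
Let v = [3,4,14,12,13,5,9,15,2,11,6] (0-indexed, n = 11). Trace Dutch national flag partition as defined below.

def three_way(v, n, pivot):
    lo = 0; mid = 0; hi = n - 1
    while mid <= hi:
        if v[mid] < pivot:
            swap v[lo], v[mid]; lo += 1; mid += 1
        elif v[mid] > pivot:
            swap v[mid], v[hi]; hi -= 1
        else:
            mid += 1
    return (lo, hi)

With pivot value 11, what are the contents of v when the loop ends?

lo=0 mid=0 hi=10
3<11: swap(0,0), lo=1 mid=1 ⇒ [3,4,14,12,13,5,9,15,2,11,6]
4<11: swap(1,1), lo=2 mid=2 ⇒ [3,4,14,12,13,5,9,15,2,11,6]
14>11: swap(2,10), hi=9 ⇒ [3,4,6,12,13,5,9,15,2,11,14]
6<11: swap(2,2), lo=3 mid=3 ⇒ [3,4,6,12,13,5,9,15,2,11,14]
12>11: swap(3,9), hi=8 ⇒ [3,4,6,11,13,5,9,15,2,12,14]
11=11: mid=4
13>11: swap(4,8), hi=7 ⇒ [3,4,6,11,2,5,9,15,13,12,14]
2<11: swap(3,4), lo=4 mid=5 ⇒ [3,4,6,2,11,5,9,15,13,12,14]
5<11: swap(4,5), lo=5 mid=6 ⇒ [3,4,6,2,5,11,9,15,13,12,14]
9<11: swap(5,6), lo=6 mid=7 ⇒ [3,4,6,2,5,9,11,15,13,12,14]
15>11: swap(7,7), hi=6 ⇒ [3,4,6,2,5,9,11,15,13,12,14]
done. lo=6 hi=6; v=[3,4,6,2,5,9,11,15,13,12,14]

[3,4,6,2,5,9,11,15,13,12,14]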